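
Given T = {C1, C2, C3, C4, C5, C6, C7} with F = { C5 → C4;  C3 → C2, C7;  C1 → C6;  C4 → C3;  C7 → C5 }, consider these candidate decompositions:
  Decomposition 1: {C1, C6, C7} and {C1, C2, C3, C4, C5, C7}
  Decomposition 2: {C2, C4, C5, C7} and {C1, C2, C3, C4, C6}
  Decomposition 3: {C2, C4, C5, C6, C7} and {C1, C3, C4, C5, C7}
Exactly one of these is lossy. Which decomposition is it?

Decomposition 3

Decomposition 1: common = {C1, C7}, closure = {C1, C2, C3, C4, C5, C6, C7} → lossless.
Decomposition 2: common = {C2, C4}, closure = {C2, C3, C4, C5, C7} → lossless.
Decomposition 3: common = {C4, C5, C7}, closure = {C2, C3, C4, C5, C7} → lossy.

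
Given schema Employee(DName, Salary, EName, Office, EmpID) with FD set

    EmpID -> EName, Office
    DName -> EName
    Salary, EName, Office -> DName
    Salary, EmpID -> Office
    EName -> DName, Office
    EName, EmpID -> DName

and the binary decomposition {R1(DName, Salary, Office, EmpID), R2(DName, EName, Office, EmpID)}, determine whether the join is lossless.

Yes

Common attributes: R1 ∩ R2 = {DName, Office, EmpID}.
Closure of {DName, Office, EmpID}: EmpID → EName, Office applies, adding EName. So (DName, Office, EmpID)⁺ = {DName, EName, Office, EmpID}.
This closure contains every attribute of R2, so R1 ∩ R2 → R2. The join is lossless.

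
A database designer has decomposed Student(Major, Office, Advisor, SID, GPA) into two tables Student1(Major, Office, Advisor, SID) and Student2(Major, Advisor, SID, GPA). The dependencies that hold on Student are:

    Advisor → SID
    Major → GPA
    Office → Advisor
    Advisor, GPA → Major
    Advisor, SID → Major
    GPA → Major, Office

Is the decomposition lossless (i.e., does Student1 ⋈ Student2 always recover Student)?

Yes

Common attributes: Student1 ∩ Student2 = {Major, Advisor, SID}.
Closure of {Major, Advisor, SID}: Major → GPA applies, adding GPA; GPA → Major, Office applies, adding Office. So (Major, Advisor, SID)⁺ = {Major, Office, Advisor, SID, GPA}.
This closure contains every attribute of Student1, so Student1 ∩ Student2 → Student1. The join is lossless.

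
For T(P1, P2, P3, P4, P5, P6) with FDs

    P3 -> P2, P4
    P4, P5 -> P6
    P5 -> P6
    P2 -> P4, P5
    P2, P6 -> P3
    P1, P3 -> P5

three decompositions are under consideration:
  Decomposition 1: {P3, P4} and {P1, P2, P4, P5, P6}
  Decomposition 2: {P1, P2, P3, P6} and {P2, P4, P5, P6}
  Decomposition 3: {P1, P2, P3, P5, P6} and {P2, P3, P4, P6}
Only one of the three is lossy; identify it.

Decomposition 1: common = {P4}, closure = {P4} → lossy.
Decomposition 2: common = {P2, P6}, closure = {P2, P3, P4, P5, P6} → lossless.
Decomposition 3: common = {P2, P3, P6}, closure = {P2, P3, P4, P5, P6} → lossless.

Decomposition 1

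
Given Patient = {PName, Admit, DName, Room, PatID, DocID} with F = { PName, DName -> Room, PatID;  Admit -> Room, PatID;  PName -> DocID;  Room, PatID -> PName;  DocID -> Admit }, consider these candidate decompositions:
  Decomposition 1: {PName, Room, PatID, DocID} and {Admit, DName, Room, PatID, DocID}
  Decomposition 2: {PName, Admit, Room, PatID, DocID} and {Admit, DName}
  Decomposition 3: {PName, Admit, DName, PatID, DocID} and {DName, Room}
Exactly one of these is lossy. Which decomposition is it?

Decomposition 1: common = {Room, PatID, DocID}, closure = {PName, Admit, Room, PatID, DocID} → lossless.
Decomposition 2: common = {Admit}, closure = {PName, Admit, Room, PatID, DocID} → lossless.
Decomposition 3: common = {DName}, closure = {DName} → lossy.

Decomposition 3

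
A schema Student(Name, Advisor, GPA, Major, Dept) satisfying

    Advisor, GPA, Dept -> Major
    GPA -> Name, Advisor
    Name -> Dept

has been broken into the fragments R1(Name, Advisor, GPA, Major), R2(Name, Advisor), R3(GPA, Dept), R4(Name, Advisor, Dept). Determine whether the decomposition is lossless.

Yes

Chase test. Columns are Name, Advisor, GPA, Major, Dept; row i has aⱼ where attribute j ∈ Ri, else bᵢⱼ.
Initial tableau (one row per fragment):
  row 1: a1 a2 a3 a4 b15
  row 2: a1 a2 b23 b24 b25
  row 3: b31 b32 a3 b34 a5
  row 4: a1 a2 b43 b44 a5
Rows 1 and 3 agree on GPA; apply GPA→Name, Advisor and equate their Name, Advisor entries.
Rows 1 and 2 agree on Name; apply Name→Dept and equate their Dept entries.
Rows 1 and 3 agree on Name; apply Name→Dept and equate their Dept entries.
Rows 1 and 3 agree on Advisor, GPA, Dept; apply Advisor, GPA, Dept→Major and equate their Major entries.
Row 1 is now all distinguished symbols — the join is lossless.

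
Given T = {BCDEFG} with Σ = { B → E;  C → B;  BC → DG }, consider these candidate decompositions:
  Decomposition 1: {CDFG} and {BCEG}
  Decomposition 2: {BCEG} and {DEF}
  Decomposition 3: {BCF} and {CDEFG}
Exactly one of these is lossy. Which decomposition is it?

Decomposition 1: common = {CG}, closure = {BCDEG} → lossless.
Decomposition 2: common = {E}, closure = {E} → lossy.
Decomposition 3: common = {CF}, closure = {BCDEFG} → lossless.

Decomposition 2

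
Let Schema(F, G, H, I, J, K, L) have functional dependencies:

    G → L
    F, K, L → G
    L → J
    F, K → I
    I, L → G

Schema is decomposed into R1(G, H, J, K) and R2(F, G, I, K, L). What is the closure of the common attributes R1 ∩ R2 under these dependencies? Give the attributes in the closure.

R1 ∩ R2 = {G, K}.
G → L applies, adding L
L → J applies, adding J
Closure: {G, J, K, L}.

G, J, K, L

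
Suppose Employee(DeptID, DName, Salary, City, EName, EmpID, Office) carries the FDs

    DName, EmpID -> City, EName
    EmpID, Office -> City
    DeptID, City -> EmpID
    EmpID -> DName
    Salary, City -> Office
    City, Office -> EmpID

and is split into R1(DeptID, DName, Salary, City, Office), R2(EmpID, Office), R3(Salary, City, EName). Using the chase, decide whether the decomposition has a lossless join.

Chase test. Columns are DeptID, DName, Salary, City, EName, EmpID, Office; row i has aⱼ where attribute j ∈ Ri, else bᵢⱼ.
Initial tableau (one row per fragment):
  row 1: a1 a2 a3 a4 b15 b16 a7
  row 2: b21 b22 b23 b24 b25 a6 a7
  row 3: b31 b32 a3 a4 a5 b36 b37
Rows 1 and 3 agree on Salary, City; apply Salary, City→Office and equate their Office entries.
Rows 1 and 3 agree on City, Office; apply City, Office→EmpID and equate their EmpID entries.
Rows 1 and 3 agree on EmpID; apply EmpID→DName and equate their DName entries.
Rows 1 and 3 agree on DName, EmpID; apply DName, EmpID→City, EName and equate their City, EName entries.
No row becomes fully distinguished — the join is lossy.

No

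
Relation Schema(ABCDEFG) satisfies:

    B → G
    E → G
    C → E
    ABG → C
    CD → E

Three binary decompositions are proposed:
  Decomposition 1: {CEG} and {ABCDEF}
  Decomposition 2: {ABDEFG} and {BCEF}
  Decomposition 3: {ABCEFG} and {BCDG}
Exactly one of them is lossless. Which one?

Decomposition 1

Decomposition 1: common = {CE}, closure = {CEG} → lossless.
Decomposition 2: common = {BEF}, closure = {BEFG} → lossy.
Decomposition 3: common = {BCG}, closure = {BCEG} → lossy.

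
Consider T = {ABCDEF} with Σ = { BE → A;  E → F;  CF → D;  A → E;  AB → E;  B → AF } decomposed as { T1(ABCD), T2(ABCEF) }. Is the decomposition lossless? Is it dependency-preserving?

Lossless test: (ABC)⁺ = {ABCDEF}, which contains all of one fragment — lossless.
Dependency preservation: the restricted closure of {CF} across the fragments never reaches {D}, so CF → D cannot be enforced without a join — not preserved.

lossless but not dependency-preserving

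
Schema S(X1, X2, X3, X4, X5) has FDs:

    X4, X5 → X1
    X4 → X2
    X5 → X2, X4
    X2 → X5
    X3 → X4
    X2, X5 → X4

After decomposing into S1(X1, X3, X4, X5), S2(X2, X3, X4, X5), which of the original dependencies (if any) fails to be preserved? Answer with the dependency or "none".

X4, X5 → X1 lies within S1.
X4 → X2 lies within S2.
X5 → X2, X4 lies within S2.
X2 → X5 lies within S2.
X3 → X4 lies within S1.
X2, X5 → X4 lies within S2.
Every dependency is enforceable on the fragments, so the decomposition is dependency-preserving.

none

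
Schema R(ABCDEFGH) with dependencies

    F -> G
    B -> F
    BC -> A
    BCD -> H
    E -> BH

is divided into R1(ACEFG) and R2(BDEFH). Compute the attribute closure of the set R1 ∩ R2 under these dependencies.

R1 ∩ R2 = {EF}.
F → G applies, adding G
E → BH applies, adding BH
Closure: {BEFGH}.

BEFGH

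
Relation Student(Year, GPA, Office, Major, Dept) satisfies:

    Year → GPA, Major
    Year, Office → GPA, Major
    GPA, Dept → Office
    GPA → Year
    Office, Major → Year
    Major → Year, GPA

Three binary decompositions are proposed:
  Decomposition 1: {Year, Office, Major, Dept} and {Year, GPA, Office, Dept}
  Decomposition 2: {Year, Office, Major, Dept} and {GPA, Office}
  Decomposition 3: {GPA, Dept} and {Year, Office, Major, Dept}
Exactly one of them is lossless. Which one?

Decomposition 1: common = {Year, Office, Dept}, closure = {Year, GPA, Office, Major, Dept} → lossless.
Decomposition 2: common = {Office}, closure = {Office} → lossy.
Decomposition 3: common = {Dept}, closure = {Dept} → lossy.

Decomposition 1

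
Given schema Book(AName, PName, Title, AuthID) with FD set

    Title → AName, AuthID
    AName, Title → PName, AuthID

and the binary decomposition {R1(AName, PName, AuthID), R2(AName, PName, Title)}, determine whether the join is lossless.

No

Common attributes: R1 ∩ R2 = {AName, PName}.
No dependency enlarges {AName, PName}, so (AName, PName)⁺ = {AName, PName}.
The closure contains neither all of R1 = {AName, PName, AuthID} nor all of R2 = {AName, PName, Title}, so the common attributes are not a superkey of either fragment. The join is lossy.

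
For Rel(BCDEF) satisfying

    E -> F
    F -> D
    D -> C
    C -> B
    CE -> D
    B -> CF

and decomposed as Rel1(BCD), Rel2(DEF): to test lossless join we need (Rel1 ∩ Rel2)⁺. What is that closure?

Rel1 ∩ Rel2 = {D}.
D → C applies, adding C
C → B applies, adding B
B → CF applies, adding F
Closure: {BCDF}.

BCDF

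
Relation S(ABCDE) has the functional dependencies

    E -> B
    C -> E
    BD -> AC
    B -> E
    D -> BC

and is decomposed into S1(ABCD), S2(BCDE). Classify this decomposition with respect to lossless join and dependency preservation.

lossless and dependency-preserving

Lossless test: (BCD)⁺ = {ABCDE}, which contains all of one fragment — lossless.
Dependency preservation: every FD's attributes lie within a single fragment, so each can be enforced locally — preserved.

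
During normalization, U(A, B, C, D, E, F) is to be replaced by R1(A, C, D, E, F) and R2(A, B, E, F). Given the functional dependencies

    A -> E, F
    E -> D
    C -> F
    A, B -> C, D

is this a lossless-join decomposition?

Common attributes: R1 ∩ R2 = {A, E, F}.
Closure of {A, E, F}: E → D applies, adding D. So (A, E, F)⁺ = {A, D, E, F}.
The closure contains neither all of R1 = {A, C, D, E, F} nor all of R2 = {A, B, E, F}, so the common attributes are not a superkey of either fragment. The join is lossy.

No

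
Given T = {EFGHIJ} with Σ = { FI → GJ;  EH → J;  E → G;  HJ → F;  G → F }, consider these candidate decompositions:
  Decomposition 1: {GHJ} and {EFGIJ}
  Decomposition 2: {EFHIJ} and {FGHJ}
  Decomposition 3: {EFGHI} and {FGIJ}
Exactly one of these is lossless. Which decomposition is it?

Decomposition 1: common = {GJ}, closure = {FGJ} → lossy.
Decomposition 2: common = {FHJ}, closure = {FHJ} → lossy.
Decomposition 3: common = {FGI}, closure = {FGIJ} → lossless.

Decomposition 3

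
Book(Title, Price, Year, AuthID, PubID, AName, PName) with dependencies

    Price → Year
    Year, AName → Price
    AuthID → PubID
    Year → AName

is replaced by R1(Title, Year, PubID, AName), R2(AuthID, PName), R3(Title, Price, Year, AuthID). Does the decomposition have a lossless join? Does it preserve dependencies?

Lossless test (chase): Rows 2 and 3 agree on AuthID; apply AuthID→PubID and equate their PubID entries. Rows 1 and 3 agree on Year; apply Year→AName and equate their AName entries. Rows 1 and 3 agree on Year, AName; apply Year, AName→Price and equate their Price entries. No row becomes fully distinguished — the join is lossy.
Dependency preservation: the restricted closure of {AuthID} across the fragments never reaches {PubID}, so AuthID → PubID cannot be enforced without a join — not preserved.

lossy and not dependency-preserving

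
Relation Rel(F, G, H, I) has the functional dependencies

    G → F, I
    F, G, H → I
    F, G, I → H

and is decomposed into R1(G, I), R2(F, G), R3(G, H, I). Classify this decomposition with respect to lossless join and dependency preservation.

Lossless test (chase): Rows 1 and 2 agree on G; apply G→F, I and equate their F, I entries. Rows 1 and 3 agree on G; apply G→F, I and equate their F, I entries. Rows 1 and 2 agree on F, G, I; apply F, G, I→H and equate their H entries. Rows 1 and 3 agree on F, G, I; apply F, G, I→H and equate their H entries. Row 1 is now all distinguished symbols — the join is lossless.
Dependency preservation: G → F, I; F, G, H → I; F, G, I → H are not contained in any single fragment, but the restricted closure of each left-hand side across the fragments still reaches the right-hand side; the remaining FDs each lie inside some fragment. All dependencies are preserved.

lossless and dependency-preserving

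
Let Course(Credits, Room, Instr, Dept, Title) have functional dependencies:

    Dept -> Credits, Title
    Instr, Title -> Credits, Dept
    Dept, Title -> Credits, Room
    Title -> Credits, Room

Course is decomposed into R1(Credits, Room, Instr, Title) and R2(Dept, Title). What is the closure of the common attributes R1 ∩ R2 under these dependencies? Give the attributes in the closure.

R1 ∩ R2 = {Title}.
Title → Credits, Room applies, adding Credits, Room
Closure: {Credits, Room, Title}.

Credits, Room, Title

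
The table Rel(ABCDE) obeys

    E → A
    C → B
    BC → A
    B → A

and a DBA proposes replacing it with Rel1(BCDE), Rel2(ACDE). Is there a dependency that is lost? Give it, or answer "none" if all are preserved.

Check B → A: no single fragment contains all of {AB}, and the restricted closure of {B} across the fragments never reaches {A}.
E → A is preserved.
C → B is preserved.
BC → A is preserved.

B → A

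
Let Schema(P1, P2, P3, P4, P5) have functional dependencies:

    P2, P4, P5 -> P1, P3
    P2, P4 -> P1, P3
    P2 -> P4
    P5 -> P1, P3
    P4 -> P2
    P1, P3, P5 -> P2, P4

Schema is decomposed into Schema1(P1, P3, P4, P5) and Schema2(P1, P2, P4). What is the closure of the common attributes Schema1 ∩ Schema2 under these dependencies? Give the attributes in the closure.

P1, P2, P3, P4

Schema1 ∩ Schema2 = {P1, P4}.
P4 → P2 applies, adding P2
P2, P4 → P1, P3 applies, adding P3
Closure: {P1, P2, P3, P4}.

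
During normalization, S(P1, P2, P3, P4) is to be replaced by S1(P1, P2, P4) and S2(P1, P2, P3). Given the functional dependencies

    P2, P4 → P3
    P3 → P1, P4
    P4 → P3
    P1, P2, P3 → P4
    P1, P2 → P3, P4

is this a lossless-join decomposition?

Yes

Common attributes: S1 ∩ S2 = {P1, P2}.
Closure of {P1, P2}: P1, P2 → P3, P4 applies, adding P3, P4. So (P1, P2)⁺ = {P1, P2, P3, P4}.
This closure contains every attribute of S1, so S1 ∩ S2 → S1. The join is lossless.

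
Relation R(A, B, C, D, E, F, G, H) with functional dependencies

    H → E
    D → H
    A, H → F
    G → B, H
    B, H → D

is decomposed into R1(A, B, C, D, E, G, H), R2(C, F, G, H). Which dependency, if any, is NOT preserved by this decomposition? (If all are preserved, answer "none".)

Check A, H → F: no single fragment contains all of {A, F, H}, and the restricted closure of {A, H} across the fragments never reaches {F}.
H → E is preserved.
D → H is preserved.
G → B, H is preserved.
B, H → D is preserved.

A, H → F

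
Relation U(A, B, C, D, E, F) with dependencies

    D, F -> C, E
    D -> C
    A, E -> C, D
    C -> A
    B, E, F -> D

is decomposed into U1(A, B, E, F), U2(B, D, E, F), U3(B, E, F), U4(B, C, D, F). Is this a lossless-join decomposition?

Yes

Chase test. Columns are A, B, C, D, E, F; row i has aⱼ where attribute j ∈ Ui, else bᵢⱼ.
Initial tableau (one row per fragment):
  row 1: a1 a2 b13 b14 a5 a6
  row 2: b21 a2 b23 a4 a5 a6
  row 3: b31 a2 b33 b34 a5 a6
  row 4: b41 a2 a3 a4 b45 a6
Rows 2 and 4 agree on D, F; apply D, F→C, E and equate their C, E entries.
Rows 2 and 4 agree on C; apply C→A and equate their A entries.
Rows 1 and 2 agree on B, E, F; apply B, E, F→D and equate their D entries.
Rows 1 and 3 agree on B, E, F; apply B, E, F→D and equate their D entries.
Rows 1 and 2 agree on D, F; apply D, F→C, E and equate their C, E entries.
Rows 1 and 3 agree on D, F; apply D, F→C, E and equate their C, E entries.
Rows 1 and 2 agree on C; apply C→A and equate their A entries.
Rows 1 and 3 agree on C; apply C→A and equate their A entries.
Row 1 is now all distinguished symbols — the join is lossless.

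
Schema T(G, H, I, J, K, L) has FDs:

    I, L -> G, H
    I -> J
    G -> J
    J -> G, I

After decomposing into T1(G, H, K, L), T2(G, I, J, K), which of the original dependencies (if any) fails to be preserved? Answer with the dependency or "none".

none

I, L → G, H: restricted closure across fragments reaches G, H.
I → J lies within T2.
G → J lies within T2.
J → G, I lies within T2.
Every dependency is enforceable on the fragments, so the decomposition is dependency-preserving.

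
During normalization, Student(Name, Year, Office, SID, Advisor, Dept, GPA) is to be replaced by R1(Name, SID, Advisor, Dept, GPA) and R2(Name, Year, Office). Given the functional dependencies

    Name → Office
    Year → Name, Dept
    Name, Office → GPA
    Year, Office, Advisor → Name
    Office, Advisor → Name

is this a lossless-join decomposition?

No

Common attributes: R1 ∩ R2 = {Name}.
Closure of {Name}: Name → Office applies, adding Office; Name, Office → GPA applies, adding GPA. So (Name)⁺ = {Name, Office, GPA}.
The closure contains neither all of R1 = {Name, SID, Advisor, Dept, GPA} nor all of R2 = {Name, Year, Office}, so the common attributes are not a superkey of either fragment. The join is lossy.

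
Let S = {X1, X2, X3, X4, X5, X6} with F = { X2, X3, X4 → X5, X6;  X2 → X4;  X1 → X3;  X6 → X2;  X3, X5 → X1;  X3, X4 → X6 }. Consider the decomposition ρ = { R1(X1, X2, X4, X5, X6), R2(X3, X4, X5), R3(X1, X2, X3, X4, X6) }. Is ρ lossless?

Yes

Chase test. Columns are X1, X2, X3, X4, X5, X6; row i has aⱼ where attribute j ∈ Ri, else bᵢⱼ.
Initial tableau (one row per fragment):
  row 1: a1 a2 b13 a4 a5 a6
  row 2: b21 b22 a3 a4 a5 b26
  row 3: a1 a2 a3 a4 b35 a6
Rows 1 and 3 agree on X1; apply X1→X3 and equate their X3 entries.
Rows 1 and 2 agree on X3, X5; apply X3, X5→X1 and equate their X1 entries.
Rows 1 and 2 agree on X3, X4; apply X3, X4→X6 and equate their X6 entries.
Rows 1 and 3 agree on X2, X3, X4; apply X2, X3, X4→X5, X6 and equate their X5, X6 entries.
Rows 1 and 2 agree on X6; apply X6→X2 and equate their X2 entries.
Row 1 is now all distinguished symbols — the join is lossless.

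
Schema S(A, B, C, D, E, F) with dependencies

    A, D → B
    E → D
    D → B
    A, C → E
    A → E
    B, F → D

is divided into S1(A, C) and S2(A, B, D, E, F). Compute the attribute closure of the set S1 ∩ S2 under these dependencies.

A, B, D, E

S1 ∩ S2 = {A}.
A → E applies, adding E
E → D applies, adding D
D → B applies, adding B
Closure: {A, B, D, E}.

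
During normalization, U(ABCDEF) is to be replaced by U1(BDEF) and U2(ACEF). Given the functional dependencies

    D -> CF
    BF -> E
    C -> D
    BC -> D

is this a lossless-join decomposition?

Common attributes: U1 ∩ U2 = {EF}.
No dependency enlarges {EF}, so (EF)⁺ = {EF}.
The closure contains neither all of U1 = {BDEF} nor all of U2 = {ACEF}, so the common attributes are not a superkey of either fragment. The join is lossy.

No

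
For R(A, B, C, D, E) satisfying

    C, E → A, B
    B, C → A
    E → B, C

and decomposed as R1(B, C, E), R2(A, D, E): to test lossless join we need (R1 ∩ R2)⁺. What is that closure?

A, B, C, E

R1 ∩ R2 = {E}.
E → B, C applies, adding B, C
C, E → A, B applies, adding A
Closure: {A, B, C, E}.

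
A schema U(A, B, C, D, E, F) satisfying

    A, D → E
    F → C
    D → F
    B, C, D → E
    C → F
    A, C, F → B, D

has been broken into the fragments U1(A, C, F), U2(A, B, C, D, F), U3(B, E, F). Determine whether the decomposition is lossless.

No

Chase test. Columns are A, B, C, D, E, F; row i has aⱼ where attribute j ∈ Ui, else bᵢⱼ.
Initial tableau (one row per fragment):
  row 1: a1 b12 a3 b14 b15 a6
  row 2: a1 a2 a3 a4 b25 a6
  row 3: b31 a2 b33 b34 a5 a6
Rows 1 and 3 agree on F; apply F→C and equate their C entries.
Rows 1 and 2 agree on A, C, F; apply A, C, F→B, D and equate their B, D entries.
Rows 1 and 2 agree on A, D; apply A, D→E and equate their E entries.
No row becomes fully distinguished — the join is lossy.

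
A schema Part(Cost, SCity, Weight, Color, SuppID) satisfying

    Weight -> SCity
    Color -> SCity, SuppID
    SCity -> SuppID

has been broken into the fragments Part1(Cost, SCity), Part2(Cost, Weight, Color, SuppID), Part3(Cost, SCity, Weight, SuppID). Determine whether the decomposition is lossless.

Yes

Chase test. Columns are Cost, SCity, Weight, Color, SuppID; row i has aⱼ where attribute j ∈ Parti, else bᵢⱼ.
Initial tableau (one row per fragment):
  row 1: a1 a2 b13 b14 b15
  row 2: a1 b22 a3 a4 a5
  row 3: a1 a2 a3 b34 a5
Rows 2 and 3 agree on Weight; apply Weight→SCity and equate their SCity entries.
Rows 1 and 2 agree on SCity; apply SCity→SuppID and equate their SuppID entries.
Row 2 is now all distinguished symbols — the join is lossless.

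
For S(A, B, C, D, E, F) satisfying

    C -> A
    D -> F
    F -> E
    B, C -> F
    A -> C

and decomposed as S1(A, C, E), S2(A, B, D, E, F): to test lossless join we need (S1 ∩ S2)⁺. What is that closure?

A, C, E

S1 ∩ S2 = {A, E}.
A → C applies, adding C
Closure: {A, C, E}.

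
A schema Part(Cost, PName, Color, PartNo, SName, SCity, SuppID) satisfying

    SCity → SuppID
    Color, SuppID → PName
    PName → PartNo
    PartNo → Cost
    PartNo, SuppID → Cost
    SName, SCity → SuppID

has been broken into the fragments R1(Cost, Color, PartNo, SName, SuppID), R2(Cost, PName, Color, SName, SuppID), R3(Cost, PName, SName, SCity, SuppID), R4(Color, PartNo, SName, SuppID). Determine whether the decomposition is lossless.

Chase test. Columns are Cost, PName, Color, PartNo, SName, SCity, SuppID; row i has aⱼ where attribute j ∈ Ri, else bᵢⱼ.
Initial tableau (one row per fragment):
  row 1: a1 b12 a3 a4 a5 b16 a7
  row 2: a1 a2 a3 b24 a5 b26 a7
  row 3: a1 a2 b33 b34 a5 a6 a7
  row 4: b41 b42 a3 a4 a5 b46 a7
Rows 1 and 2 agree on Color, SuppID; apply Color, SuppID→PName and equate their PName entries.
Rows 1 and 4 agree on Color, SuppID; apply Color, SuppID→PName and equate their PName entries.
Rows 1 and 2 agree on PName; apply PName→PartNo and equate their PartNo entries.
Rows 1 and 3 agree on PName; apply PName→PartNo and equate their PartNo entries.
Rows 1 and 4 agree on PartNo; apply PartNo→Cost and equate their Cost entries.
No row becomes fully distinguished — the join is lossy.

No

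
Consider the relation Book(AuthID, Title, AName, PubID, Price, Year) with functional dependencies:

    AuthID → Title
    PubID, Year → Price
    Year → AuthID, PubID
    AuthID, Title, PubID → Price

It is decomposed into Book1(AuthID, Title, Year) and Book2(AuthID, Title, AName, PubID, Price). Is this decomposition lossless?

Common attributes: Book1 ∩ Book2 = {AuthID, Title}.
No dependency enlarges {AuthID, Title}, so (AuthID, Title)⁺ = {AuthID, Title}.
The closure contains neither all of Book1 = {AuthID, Title, Year} nor all of Book2 = {AuthID, Title, AName, PubID, Price}, so the common attributes are not a superkey of either fragment. The join is lossy.

No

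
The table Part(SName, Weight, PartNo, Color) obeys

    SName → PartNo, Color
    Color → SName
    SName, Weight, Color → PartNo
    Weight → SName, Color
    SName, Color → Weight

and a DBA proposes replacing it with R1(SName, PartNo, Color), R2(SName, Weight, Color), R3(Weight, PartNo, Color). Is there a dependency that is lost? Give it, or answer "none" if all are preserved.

none

SName → PartNo, Color lies within R1.
Color → SName lies within R1.
SName, Weight, Color → PartNo: restricted closure across fragments reaches PartNo.
Weight → SName, Color lies within R2.
SName, Color → Weight lies within R2.
Every dependency is enforceable on the fragments, so the decomposition is dependency-preserving.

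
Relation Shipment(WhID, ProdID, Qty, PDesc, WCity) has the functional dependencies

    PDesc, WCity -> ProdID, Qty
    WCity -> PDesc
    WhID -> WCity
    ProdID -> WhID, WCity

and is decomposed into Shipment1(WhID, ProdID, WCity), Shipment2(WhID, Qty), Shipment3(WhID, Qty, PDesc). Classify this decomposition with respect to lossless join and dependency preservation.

Lossless test (chase): Rows 1 and 2 agree on WhID; apply WhID→WCity and equate their WCity entries. Rows 1 and 3 agree on WhID; apply WhID→WCity and equate their WCity entries. Rows 1 and 2 agree on WCity; apply WCity→PDesc and equate their PDesc entries. Rows 1 and 3 agree on WCity; apply WCity→PDesc and equate their PDesc entries. Rows 1 and 2 agree on PDesc, WCity; apply PDesc, WCity→ProdID, Qty and equate their ProdID, Qty entries. Rows 1 and 3 agree on PDesc, WCity; apply PDesc, WCity→ProdID, Qty and equate their ProdID, Qty entries. Row 1 is now all distinguished symbols — the join is lossless.
Dependency preservation: PDesc, WCity → ProdID, Qty; WCity → PDesc are not contained in any single fragment, but the restricted closure of each left-hand side across the fragments still reaches the right-hand side; the remaining FDs each lie inside some fragment. All dependencies are preserved.

lossless and dependency-preserving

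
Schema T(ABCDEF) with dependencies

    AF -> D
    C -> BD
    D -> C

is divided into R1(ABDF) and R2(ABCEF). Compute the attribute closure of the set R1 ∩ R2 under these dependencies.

ABCDF

R1 ∩ R2 = {ABF}.
AF → D applies, adding D
D → C applies, adding C
Closure: {ABCDF}.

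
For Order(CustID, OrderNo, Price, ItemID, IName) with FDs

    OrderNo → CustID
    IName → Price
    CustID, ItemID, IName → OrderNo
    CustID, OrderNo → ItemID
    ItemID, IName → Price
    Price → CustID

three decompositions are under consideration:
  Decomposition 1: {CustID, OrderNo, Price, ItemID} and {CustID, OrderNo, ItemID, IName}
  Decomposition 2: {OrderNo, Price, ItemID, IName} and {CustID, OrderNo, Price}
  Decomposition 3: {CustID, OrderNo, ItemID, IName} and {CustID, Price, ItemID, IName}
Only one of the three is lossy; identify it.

Decomposition 1

Decomposition 1: common = {CustID, OrderNo, ItemID}, closure = {CustID, OrderNo, ItemID} → lossy.
Decomposition 2: common = {OrderNo, Price}, closure = {CustID, OrderNo, Price, ItemID} → lossless.
Decomposition 3: common = {CustID, ItemID, IName}, closure = {CustID, OrderNo, Price, ItemID, IName} → lossless.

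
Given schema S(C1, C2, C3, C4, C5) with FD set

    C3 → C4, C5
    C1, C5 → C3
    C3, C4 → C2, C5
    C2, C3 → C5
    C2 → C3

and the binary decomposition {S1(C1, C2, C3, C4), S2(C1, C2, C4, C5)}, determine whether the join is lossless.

Yes

Common attributes: S1 ∩ S2 = {C1, C2, C4}.
Closure of {C1, C2, C4}: C2 → C3 applies, adding C3; C3 → C4, C5 applies, adding C5. So (C1, C2, C4)⁺ = {C1, C2, C3, C4, C5}.
This closure contains every attribute of S1, so S1 ∩ S2 → S1. The join is lossless.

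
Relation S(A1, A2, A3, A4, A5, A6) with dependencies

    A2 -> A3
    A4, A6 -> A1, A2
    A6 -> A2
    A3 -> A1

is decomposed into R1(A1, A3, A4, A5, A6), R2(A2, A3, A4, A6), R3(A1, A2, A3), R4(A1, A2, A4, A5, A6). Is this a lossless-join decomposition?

Chase test. Columns are A1, A2, A3, A4, A5, A6; row i has aⱼ where attribute j ∈ Ri, else bᵢⱼ.
Initial tableau (one row per fragment):
  row 1: a1 b12 a3 a4 a5 a6
  row 2: b21 a2 a3 a4 b25 a6
  row 3: a1 a2 a3 b34 b35 b36
  row 4: a1 a2 b43 a4 a5 a6
Rows 2 and 4 agree on A2; apply A2→A3 and equate their A3 entries.
Rows 1 and 2 agree on A4, A6; apply A4, A6→A1, A2 and equate their A1, A2 entries.
Row 1 is now all distinguished symbols — the join is lossless.

Yes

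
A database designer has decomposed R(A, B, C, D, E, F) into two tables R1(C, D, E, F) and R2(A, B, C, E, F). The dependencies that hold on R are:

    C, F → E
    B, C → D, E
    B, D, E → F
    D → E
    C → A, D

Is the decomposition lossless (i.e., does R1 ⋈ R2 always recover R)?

Common attributes: R1 ∩ R2 = {C, E, F}.
Closure of {C, E, F}: C → A, D applies, adding A, D. So (C, E, F)⁺ = {A, C, D, E, F}.
This closure contains every attribute of R1, so R1 ∩ R2 → R1. The join is lossless.

Yes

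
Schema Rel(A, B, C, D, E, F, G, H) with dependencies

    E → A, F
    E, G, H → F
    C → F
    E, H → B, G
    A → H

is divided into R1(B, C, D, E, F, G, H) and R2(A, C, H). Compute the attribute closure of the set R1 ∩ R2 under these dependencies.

C, F, H

R1 ∩ R2 = {C, H}.
C → F applies, adding F
Closure: {C, F, H}.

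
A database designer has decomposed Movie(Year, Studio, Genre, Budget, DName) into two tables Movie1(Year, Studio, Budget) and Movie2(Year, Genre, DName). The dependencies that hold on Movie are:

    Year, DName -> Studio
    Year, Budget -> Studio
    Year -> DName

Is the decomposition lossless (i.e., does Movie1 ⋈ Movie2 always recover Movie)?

Common attributes: Movie1 ∩ Movie2 = {Year}.
Closure of {Year}: Year → DName applies, adding DName; Year, DName → Studio applies, adding Studio. So (Year)⁺ = {Year, Studio, DName}.
The closure contains neither all of Movie1 = {Year, Studio, Budget} nor all of Movie2 = {Year, Genre, DName}, so the common attributes are not a superkey of either fragment. The join is lossy.

No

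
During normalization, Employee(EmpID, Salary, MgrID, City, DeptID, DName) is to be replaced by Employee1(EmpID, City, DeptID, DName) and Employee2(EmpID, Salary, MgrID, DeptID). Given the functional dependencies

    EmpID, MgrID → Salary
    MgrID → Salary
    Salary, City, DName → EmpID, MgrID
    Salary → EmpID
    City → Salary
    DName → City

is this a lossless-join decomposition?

Common attributes: Employee1 ∩ Employee2 = {EmpID, DeptID}.
No dependency enlarges {EmpID, DeptID}, so (EmpID, DeptID)⁺ = {EmpID, DeptID}.
The closure contains neither all of Employee1 = {EmpID, City, DeptID, DName} nor all of Employee2 = {EmpID, Salary, MgrID, DeptID}, so the common attributes are not a superkey of either fragment. The join is lossy.

No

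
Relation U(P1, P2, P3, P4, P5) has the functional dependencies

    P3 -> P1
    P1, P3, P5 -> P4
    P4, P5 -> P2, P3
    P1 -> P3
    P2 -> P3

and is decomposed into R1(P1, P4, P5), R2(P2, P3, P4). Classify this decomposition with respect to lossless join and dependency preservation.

Lossless test: (P4)⁺ = {P4}, which is a superkey of neither fragment — lossy.
Dependency preservation: the restricted closure of {P3} across the fragments never reaches {P1}, so P3 → P1 cannot be enforced without a join — not preserved.

lossy and not dependency-preserving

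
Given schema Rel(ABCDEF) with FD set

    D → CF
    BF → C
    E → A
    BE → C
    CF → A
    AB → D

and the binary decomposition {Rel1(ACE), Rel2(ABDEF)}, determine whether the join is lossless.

No

Common attributes: Rel1 ∩ Rel2 = {AE}.
No dependency enlarges {AE}, so (AE)⁺ = {AE}.
The closure contains neither all of Rel1 = {ACE} nor all of Rel2 = {ABDEF}, so the common attributes are not a superkey of either fragment. The join is lossy.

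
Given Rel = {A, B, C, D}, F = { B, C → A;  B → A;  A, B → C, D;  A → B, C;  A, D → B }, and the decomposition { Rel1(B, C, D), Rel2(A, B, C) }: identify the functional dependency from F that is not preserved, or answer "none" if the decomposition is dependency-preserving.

B, C → A lies within Rel2.
B → A lies within Rel2.
A, B → C, D: restricted closure across fragments reaches C, D.
A → B, C lies within Rel2.
A, D → B: restricted closure across fragments reaches B.
Every dependency is enforceable on the fragments, so the decomposition is dependency-preserving.

none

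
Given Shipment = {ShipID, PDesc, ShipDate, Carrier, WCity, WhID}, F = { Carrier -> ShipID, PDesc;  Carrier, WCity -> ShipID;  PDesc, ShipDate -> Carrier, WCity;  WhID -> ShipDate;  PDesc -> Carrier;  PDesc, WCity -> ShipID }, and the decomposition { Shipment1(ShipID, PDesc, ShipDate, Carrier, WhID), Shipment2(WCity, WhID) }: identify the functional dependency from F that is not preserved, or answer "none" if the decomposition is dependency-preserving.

Check PDesc, ShipDate → Carrier, WCity: no single fragment contains all of {PDesc, ShipDate, Carrier, WCity}, and the restricted closure of {PDesc, ShipDate} across the fragments never reaches {Carrier, WCity}.
Carrier → ShipID, PDesc is preserved.
Carrier, WCity → ShipID is preserved.
WhID → ShipDate is preserved.
PDesc → Carrier is preserved.
PDesc, WCity → ShipID is preserved.

PDesc, ShipDate -> Carrier, WCity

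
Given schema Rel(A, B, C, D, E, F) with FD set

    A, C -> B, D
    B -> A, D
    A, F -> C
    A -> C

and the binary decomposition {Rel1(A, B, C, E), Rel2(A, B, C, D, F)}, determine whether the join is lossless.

Common attributes: Rel1 ∩ Rel2 = {A, B, C}.
Closure of {A, B, C}: A, C → B, D applies, adding D. So (A, B, C)⁺ = {A, B, C, D}.
The closure contains neither all of Rel1 = {A, B, C, E} nor all of Rel2 = {A, B, C, D, F}, so the common attributes are not a superkey of either fragment. The join is lossy.

No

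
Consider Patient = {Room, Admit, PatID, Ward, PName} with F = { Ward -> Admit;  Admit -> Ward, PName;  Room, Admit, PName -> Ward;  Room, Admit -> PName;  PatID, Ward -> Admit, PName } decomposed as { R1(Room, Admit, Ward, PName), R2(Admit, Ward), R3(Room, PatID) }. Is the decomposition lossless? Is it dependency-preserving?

Lossless test (chase): Rows 1 and 2 agree on Admit; apply Admit→Ward, PName and equate their Ward, PName entries. No row becomes fully distinguished — the join is lossy.
Dependency preservation: PatID, Ward → Admit, PName is not contained in any single fragment, but the restricted closure of its left-hand side across the fragments still reaches the right-hand side; the remaining FDs each lie inside some fragment. All dependencies are preserved.

lossy but dependency-preserving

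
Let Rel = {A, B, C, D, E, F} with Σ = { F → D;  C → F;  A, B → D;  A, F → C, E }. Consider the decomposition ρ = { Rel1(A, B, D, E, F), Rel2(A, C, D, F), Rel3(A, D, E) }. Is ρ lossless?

Yes

Chase test. Columns are A, B, C, D, E, F; row i has aⱼ where attribute j ∈ Reli, else bᵢⱼ.
Initial tableau (one row per fragment):
  row 1: a1 a2 b13 a4 a5 a6
  row 2: a1 b22 a3 a4 b25 a6
  row 3: a1 b32 b33 a4 a5 b36
Rows 1 and 2 agree on A, F; apply A, F→C, E and equate their C, E entries.
Row 1 is now all distinguished symbols — the join is lossless.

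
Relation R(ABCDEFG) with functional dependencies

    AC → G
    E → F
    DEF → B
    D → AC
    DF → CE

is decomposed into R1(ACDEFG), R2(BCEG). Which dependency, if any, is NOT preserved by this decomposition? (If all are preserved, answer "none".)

DEF → B

Check DEF → B: no single fragment contains all of {BDEF}, and the restricted closure of {DEF} across the fragments never reaches {B}.
AC → G is preserved.
E → F is preserved.
D → AC is preserved.
DF → CE is preserved.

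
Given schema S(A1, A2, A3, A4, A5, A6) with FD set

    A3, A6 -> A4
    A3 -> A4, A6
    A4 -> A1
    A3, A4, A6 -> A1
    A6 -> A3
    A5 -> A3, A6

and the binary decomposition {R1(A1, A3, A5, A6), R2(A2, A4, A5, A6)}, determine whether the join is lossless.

Common attributes: R1 ∩ R2 = {A5, A6}.
Closure of {A5, A6}: A6 → A3 applies, adding A3; A3, A6 → A4 applies, adding A4; A4 → A1 applies, adding A1. So (A5, A6)⁺ = {A1, A3, A4, A5, A6}.
This closure contains every attribute of R1, so R1 ∩ R2 → R1. The join is lossless.

Yes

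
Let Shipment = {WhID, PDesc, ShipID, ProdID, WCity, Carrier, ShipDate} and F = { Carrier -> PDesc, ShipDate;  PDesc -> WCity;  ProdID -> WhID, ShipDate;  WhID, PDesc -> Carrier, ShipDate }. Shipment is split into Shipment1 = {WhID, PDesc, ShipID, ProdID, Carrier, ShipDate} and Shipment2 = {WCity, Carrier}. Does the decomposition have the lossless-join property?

Yes

Common attributes: Shipment1 ∩ Shipment2 = {Carrier}.
Closure of {Carrier}: Carrier → PDesc, ShipDate applies, adding PDesc, ShipDate; PDesc → WCity applies, adding WCity. So (Carrier)⁺ = {PDesc, WCity, Carrier, ShipDate}.
This closure contains every attribute of Shipment2, so Shipment1 ∩ Shipment2 → Shipment2. The join is lossless.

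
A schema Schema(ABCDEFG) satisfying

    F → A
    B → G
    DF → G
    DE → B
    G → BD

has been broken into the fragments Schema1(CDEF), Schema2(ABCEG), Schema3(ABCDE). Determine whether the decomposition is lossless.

No

Chase test. Columns are ABCDEFG; row i has aⱼ where attribute j ∈ Schemai, else bᵢⱼ.
Initial tableau (one row per fragment):
  row 1: b11 b12 a3 a4 a5 a6 b17
  row 2: a1 a2 a3 b24 a5 b26 a7
  row 3: a1 a2 a3 a4 a5 b36 b37
Rows 2 and 3 agree on B; apply B→G and equate their G entries.
Rows 1 and 3 agree on DE; apply DE→B and equate their B entries.
Rows 2 and 3 agree on G; apply G→BD and equate their BD entries.
Rows 1 and 2 agree on B; apply B→G and equate their G entries.
No row becomes fully distinguished — the join is lossy.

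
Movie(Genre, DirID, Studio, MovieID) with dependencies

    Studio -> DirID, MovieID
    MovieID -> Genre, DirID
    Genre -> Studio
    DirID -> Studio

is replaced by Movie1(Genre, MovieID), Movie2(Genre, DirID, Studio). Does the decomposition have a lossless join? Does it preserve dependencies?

lossless and dependency-preserving

Lossless test: (Genre)⁺ = {Genre, DirID, Studio, MovieID}, which contains all of one fragment — lossless.
Dependency preservation: Studio → DirID, MovieID; MovieID → Genre, DirID are not contained in any single fragment, but the restricted closure of each left-hand side across the fragments still reaches the right-hand side; the remaining FDs each lie inside some fragment. All dependencies are preserved.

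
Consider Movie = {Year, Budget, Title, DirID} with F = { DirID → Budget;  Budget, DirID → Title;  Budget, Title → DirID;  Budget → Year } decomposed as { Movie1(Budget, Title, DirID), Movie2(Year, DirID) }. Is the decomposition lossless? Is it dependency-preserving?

Lossless test: (DirID)⁺ = {Year, Budget, Title, DirID}, which contains all of one fragment — lossless.
Dependency preservation: the restricted closure of {Budget} across the fragments never reaches {Year}, so Budget → Year cannot be enforced without a join — not preserved.

lossless but not dependency-preserving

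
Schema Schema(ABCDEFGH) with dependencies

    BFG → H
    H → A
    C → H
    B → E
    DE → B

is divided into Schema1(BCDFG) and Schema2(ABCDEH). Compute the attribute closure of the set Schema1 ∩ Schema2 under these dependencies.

Schema1 ∩ Schema2 = {BCD}.
C → H applies, adding H
B → E applies, adding E
H → A applies, adding A
Closure: {ABCDEH}.

ABCDEH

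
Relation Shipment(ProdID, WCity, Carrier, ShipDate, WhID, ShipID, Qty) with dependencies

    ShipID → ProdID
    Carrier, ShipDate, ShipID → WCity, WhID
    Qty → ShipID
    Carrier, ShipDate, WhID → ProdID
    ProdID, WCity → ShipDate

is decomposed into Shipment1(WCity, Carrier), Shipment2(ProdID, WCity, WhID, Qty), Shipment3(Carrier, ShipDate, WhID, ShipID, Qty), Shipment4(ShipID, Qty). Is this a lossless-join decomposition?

Chase test. Columns are ProdID, WCity, Carrier, ShipDate, WhID, ShipID, Qty; row i has aⱼ where attribute j ∈ Shipmenti, else bᵢⱼ.
Initial tableau (one row per fragment):
  row 1: b11 a2 a3 b14 b15 b16 b17
  row 2: a1 a2 b23 b24 a5 b26 a7
  row 3: b31 b32 a3 a4 a5 a6 a7
  row 4: b41 b42 b43 b44 b45 a6 a7
Rows 3 and 4 agree on ShipID; apply ShipID→ProdID and equate their ProdID entries.
Rows 2 and 3 agree on Qty; apply Qty→ShipID and equate their ShipID entries.
Rows 2 and 3 agree on ShipID; apply ShipID→ProdID and equate their ProdID entries.
No row becomes fully distinguished — the join is lossy.

No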